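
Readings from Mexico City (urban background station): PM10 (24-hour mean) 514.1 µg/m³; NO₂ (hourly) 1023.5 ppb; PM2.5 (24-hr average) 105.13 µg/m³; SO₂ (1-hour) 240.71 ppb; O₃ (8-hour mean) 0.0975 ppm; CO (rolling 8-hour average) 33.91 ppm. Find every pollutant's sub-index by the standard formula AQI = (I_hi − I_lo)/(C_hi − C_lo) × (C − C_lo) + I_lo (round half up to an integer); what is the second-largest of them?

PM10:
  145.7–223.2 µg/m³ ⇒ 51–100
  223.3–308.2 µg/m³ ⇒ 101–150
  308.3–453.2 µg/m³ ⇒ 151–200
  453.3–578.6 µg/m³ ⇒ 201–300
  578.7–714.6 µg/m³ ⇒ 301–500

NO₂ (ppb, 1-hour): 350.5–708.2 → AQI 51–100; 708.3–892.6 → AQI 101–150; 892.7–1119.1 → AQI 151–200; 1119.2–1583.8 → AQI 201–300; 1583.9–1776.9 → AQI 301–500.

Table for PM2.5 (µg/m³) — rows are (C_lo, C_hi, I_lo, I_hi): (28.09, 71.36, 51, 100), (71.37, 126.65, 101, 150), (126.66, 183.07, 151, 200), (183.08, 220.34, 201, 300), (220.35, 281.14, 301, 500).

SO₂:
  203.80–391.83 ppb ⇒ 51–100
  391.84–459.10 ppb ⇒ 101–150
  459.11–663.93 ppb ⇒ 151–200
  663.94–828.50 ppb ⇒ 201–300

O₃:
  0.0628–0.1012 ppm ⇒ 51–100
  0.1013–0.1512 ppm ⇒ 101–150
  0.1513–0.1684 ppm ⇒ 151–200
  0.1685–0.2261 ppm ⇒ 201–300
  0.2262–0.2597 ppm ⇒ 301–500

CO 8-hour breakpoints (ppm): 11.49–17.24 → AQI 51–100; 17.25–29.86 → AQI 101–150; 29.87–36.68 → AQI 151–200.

PM10: 514.1 ∈ [453.3, 578.6] ↔ index [201, 300].
201 + (514.1−453.3)·(300−201)/(578.6−453.3) = 201 + 60.8·99/125.3 ≈ 249.04, so AQI = 249.
NO₂: row 892.7–1119.1 (AQI 151–200). (200−151)·(1023.5−892.7)/(1119.1−892.7) + 151 = 49·130.8/226.4 + 151 ≈ 179.31 → 179.
PM2.5: 105.13 lies in 71.37–126.65, so I_lo=101, I_hi=150, C_lo=71.37, C_hi=126.65.
(150−101)/(126.65−71.37) × (105.13−71.37) + 101 = 49/55.28 × 33.76 + 101 ≈ 130.92 → 131.
SO₂: 240.71 lies in 203.80–391.83, so I_lo=51, I_hi=100, C_lo=203.80, C_hi=391.83.
(100−51)/(391.83−203.80) × (240.71−203.80) + 51 = 49/188.03 × 36.91 + 51 ≈ 60.62 → 61.
O₃: 0.0975 lies in 0.0628–0.1012, so I_lo=51, I_hi=100, C_lo=0.0628, C_hi=0.1012.
(100−51)/(0.1012−0.0628) × (0.0975−0.0628) + 51 = 49/0.0384 × 0.0347 + 51 ≈ 95.28 → 95.
CO: 33.91 lies in 29.87–36.68, so I_lo=151, I_hi=200, C_lo=29.87, C_hi=36.68.
(200−151)/(36.68−29.87) × (33.91−29.87) + 151 = 49/6.81 × 4.04 + 151 ≈ 180.07 → 180.
Sub-indices: PM10→249, NO₂→179, PM2.5→131, SO₂→61, O₃→95, CO→180. Ranked high→low: 249, 180, 179, 131, 95, 61. Second-highest sub-index = 180.

180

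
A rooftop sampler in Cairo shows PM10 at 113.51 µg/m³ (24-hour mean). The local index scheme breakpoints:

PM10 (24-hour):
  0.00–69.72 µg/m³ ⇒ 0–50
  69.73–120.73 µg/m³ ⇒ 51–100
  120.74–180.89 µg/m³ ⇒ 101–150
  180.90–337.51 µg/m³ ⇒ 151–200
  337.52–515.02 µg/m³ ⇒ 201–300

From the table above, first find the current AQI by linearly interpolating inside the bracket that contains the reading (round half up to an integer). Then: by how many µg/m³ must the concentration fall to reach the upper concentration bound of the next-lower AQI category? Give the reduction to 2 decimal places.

43.79

PM10: 113.51 ∈ [69.73, 120.73] ↔ index [51, 100].
51 + (113.51−69.73)·(100−51)/(120.73−69.73) = 51 + 43.78·49/51.00 ≈ 93.06, so AQI = 93.
Current AQI 93 is in the Moderate range (51–100). The next-lower category tops out at AQI 50, whose upper concentration bound is 69.72 µg/m³.
Reduction needed = 113.51 − 69.72 = 43.79 µg/m³.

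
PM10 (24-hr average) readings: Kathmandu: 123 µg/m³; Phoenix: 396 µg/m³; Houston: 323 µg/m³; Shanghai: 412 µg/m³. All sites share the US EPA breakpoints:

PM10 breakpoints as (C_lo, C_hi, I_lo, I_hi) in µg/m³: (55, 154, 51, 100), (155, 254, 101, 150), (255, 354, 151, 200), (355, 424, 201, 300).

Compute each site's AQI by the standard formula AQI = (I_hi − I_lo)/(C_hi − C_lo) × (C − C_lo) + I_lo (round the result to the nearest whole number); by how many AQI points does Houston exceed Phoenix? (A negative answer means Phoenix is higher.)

Kathmandu: 123 lies in 55–154, so I_lo=51, I_hi=100, C_lo=55, C_hi=154.
(100−51)/(154−55) × (123−55) + 51 = 49/99 × 68 + 51 ≈ 84.66 → 85.
Phoenix 396: bracket 355–424 → index 201–300; slope 99/69, offset 41.
AQI = 201 + 99/69·41 ≈ 259.83 ⇒ 260.
Houston: 323 lies in 255–354, so I_lo=151, I_hi=200, C_lo=255, C_hi=354.
(200−151)/(354−255) × (323−255) + 151 = 49/99 × 68 + 151 ≈ 184.66 → 185.
Shanghai: 412 ∈ [355, 424] ↔ index [201, 300].
201 + (412−355)·(300−201)/(424−355) = 201 + 57·99/69 ≈ 282.78, so AQI = 283.
AQIs: Kathmandu=85, Phoenix=260, Houston=185, Shanghai=283. Houston (185) − Phoenix (260) = -75.

-75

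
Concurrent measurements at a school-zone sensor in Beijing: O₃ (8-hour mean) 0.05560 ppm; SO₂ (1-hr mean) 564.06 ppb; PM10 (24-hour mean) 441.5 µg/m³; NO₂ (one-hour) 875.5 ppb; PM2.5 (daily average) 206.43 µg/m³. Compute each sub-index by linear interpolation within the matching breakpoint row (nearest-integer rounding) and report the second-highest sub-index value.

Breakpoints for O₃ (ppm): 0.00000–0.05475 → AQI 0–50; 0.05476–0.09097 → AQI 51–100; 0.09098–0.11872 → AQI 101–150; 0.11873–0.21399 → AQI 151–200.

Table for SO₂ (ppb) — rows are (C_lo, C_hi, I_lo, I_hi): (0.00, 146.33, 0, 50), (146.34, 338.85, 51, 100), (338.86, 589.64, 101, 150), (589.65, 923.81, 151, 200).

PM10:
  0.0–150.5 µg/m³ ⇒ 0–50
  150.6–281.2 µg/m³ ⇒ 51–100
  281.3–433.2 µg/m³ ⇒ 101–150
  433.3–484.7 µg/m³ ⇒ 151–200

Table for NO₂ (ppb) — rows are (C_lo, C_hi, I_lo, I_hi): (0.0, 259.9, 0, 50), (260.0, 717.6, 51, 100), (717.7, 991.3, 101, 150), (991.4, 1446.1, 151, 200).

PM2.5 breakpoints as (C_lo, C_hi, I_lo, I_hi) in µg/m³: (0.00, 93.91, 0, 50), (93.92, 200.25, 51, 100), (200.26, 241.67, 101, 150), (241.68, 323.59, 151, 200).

O₃: 0.05560 lies in 0.05476–0.09097, so I_lo=51, I_hi=100, C_lo=0.05476, C_hi=0.09097.
(100−51)/(0.09097−0.05476) × (0.05560−0.05476) + 51 = 49/0.03621 × 0.00084 + 51 ≈ 52.14 → 52.
SO₂: 564.06 lies in 338.86–589.64, so I_lo=101, I_hi=150, C_lo=338.86, C_hi=589.64.
(150−101)/(589.64−338.86) × (564.06−338.86) + 101 = 49/250.78 × 225.20 + 101 ≈ 145.00 → 145.
PM10: 441.5 ∈ [433.3, 484.7] ↔ index [151, 200].
151 + (441.5−433.3)·(200−151)/(484.7−433.3) = 151 + 8.2·49/51.4 ≈ 158.82, so AQI = 159.
NO₂: row 717.7–991.3 (AQI 101–150). (150−101)·(875.5−717.7)/(991.3−717.7) + 101 = 49·157.8/273.6 + 101 ≈ 129.26 → 129.
PM2.5 206.43: bracket 200.26–241.67 → index 101–150; slope 49/41.41, offset 6.17.
AQI = 101 + 49/41.41·6.17 ≈ 108.30 ⇒ 108.
Sub-indices: O₃→52, SO₂→145, PM10→159, NO₂→129, PM2.5→108. Ranked high→low: 159, 145, 129, 108, 52. Second-highest sub-index = 145.

145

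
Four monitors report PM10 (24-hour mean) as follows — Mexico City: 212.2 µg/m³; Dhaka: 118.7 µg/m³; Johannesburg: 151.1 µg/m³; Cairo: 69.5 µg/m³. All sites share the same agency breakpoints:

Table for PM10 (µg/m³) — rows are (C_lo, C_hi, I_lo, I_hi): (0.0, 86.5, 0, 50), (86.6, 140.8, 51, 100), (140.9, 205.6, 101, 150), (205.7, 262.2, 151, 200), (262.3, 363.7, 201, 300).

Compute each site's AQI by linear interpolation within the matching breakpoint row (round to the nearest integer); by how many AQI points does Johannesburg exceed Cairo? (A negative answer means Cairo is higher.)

69

Mexico City: row 205.7–262.2 (AQI 151–200). (200−151)·(212.2−205.7)/(262.2−205.7) + 151 = 49·6.5/56.5 + 151 ≈ 156.64 → 157.
Dhaka 118.7: bracket 86.6–140.8 → index 51–100; slope 49/54.2, offset 32.1.
AQI = 51 + 49/54.2·32.1 ≈ 80.02 ⇒ 80.
Johannesburg: 151.1 lies in 140.9–205.6, so I_lo=101, I_hi=150, C_lo=140.9, C_hi=205.6.
(150−101)/(205.6−140.9) × (151.1−140.9) + 101 = 49/64.7 × 10.2 + 101 ≈ 108.72 → 109.
Cairo: row 0.0–86.5 (AQI 0–50). (50−0)·(69.5−0.0)/(86.5−0.0) + 0 = 50·69.5/86.5 + 0 ≈ 40.17 → 40.
AQIs: Mexico City=157, Dhaka=80, Johannesburg=109, Cairo=40. Johannesburg (109) − Cairo (40) = 69.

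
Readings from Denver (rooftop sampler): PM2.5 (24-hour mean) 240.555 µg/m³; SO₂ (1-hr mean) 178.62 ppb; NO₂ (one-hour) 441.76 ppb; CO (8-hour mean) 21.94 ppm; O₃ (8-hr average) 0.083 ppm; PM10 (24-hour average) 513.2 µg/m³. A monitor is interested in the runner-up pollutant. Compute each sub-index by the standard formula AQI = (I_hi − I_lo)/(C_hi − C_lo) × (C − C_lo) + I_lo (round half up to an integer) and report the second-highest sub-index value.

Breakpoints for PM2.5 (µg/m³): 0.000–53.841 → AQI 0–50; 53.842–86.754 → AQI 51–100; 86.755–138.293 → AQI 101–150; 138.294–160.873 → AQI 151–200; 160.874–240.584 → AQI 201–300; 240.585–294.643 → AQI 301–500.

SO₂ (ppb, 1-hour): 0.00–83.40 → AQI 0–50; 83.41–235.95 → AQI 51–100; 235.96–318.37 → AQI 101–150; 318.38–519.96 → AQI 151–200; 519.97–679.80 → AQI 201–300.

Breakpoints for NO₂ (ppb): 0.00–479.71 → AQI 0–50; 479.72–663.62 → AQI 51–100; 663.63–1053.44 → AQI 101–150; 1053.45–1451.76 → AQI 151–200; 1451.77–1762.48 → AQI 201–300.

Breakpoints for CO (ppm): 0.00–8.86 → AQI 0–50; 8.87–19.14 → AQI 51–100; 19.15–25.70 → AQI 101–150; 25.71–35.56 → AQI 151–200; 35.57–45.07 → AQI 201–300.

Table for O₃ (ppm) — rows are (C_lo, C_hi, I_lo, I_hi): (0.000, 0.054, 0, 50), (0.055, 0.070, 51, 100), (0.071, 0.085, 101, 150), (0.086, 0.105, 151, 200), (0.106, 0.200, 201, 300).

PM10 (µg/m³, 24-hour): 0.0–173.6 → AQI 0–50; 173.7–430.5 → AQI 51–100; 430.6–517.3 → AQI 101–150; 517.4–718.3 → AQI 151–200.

148

PM2.5: 240.555 lies in 160.874–240.584, so I_lo=201, I_hi=300, C_lo=160.874, C_hi=240.584.
(300−201)/(240.584−160.874) × (240.555−160.874) + 201 = 99/79.710 × 79.681 + 201 ≈ 299.96 → 300.
SO₂: row 83.41–235.95 (AQI 51–100). (100−51)·(178.62−83.41)/(235.95−83.41) + 51 = 49·95.21/152.54 + 51 ≈ 81.58 → 82.
NO₂: 441.76 ∈ [0.00, 479.71] ↔ index [0, 50].
0 + (441.76−0.00)·(50−0)/(479.71−0.00) = 0 + 441.76·50/479.71 ≈ 46.04, so AQI = 46.
CO: 21.94 lies in 19.15–25.70, so I_lo=101, I_hi=150, C_lo=19.15, C_hi=25.70.
(150−101)/(25.70−19.15) × (21.94−19.15) + 101 = 49/6.55 × 2.79 + 101 ≈ 121.87 → 122.
O₃ 0.083: bracket 0.071–0.085 → index 101–150; slope 49/0.014, offset 0.012.
AQI = 101 + 49/0.014·0.012 ≈ 143.00 ⇒ 143.
PM10: row 430.6–517.3 (AQI 101–150). (150−101)·(513.2−430.6)/(517.3−430.6) + 101 = 49·82.6/86.7 + 101 ≈ 147.68 → 148.
Sub-indices: PM2.5→300, SO₂→82, NO₂→46, CO→122, O₃→143, PM10→148. Ranked high→low: 300, 148, 143, 122, 82, 46. Second-highest sub-index = 148.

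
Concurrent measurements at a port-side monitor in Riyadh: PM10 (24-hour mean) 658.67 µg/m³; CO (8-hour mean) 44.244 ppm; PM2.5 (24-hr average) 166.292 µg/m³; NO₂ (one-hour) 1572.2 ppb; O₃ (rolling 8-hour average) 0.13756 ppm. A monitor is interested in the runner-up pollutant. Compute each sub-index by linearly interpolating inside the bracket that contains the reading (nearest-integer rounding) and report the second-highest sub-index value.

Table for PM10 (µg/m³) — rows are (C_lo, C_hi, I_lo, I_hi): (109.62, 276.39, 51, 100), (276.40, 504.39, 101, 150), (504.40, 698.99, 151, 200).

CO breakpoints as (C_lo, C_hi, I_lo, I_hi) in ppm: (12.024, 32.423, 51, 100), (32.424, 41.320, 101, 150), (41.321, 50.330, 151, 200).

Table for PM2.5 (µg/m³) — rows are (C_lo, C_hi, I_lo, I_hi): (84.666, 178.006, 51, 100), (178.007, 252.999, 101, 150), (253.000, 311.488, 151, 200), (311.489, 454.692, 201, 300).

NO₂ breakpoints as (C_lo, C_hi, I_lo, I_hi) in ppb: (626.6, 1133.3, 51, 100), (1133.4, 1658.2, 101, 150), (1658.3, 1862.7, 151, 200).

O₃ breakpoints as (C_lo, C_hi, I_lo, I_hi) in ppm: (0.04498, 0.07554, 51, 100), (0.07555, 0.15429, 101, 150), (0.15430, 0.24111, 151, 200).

167

PM10: row 504.40–698.99 (AQI 151–200). (200−151)·(658.67−504.40)/(698.99−504.40) + 151 = 49·154.27/194.59 + 151 ≈ 189.85 → 190.
CO 44.244: bracket 41.321–50.330 → index 151–200; slope 49/9.009, offset 2.923.
AQI = 151 + 49/9.009·2.923 ≈ 166.90 ⇒ 167.
PM2.5: 166.292 lies in 84.666–178.006, so I_lo=51, I_hi=100, C_lo=84.666, C_hi=178.006.
(100−51)/(178.006−84.666) × (166.292−84.666) + 51 = 49/93.340 × 81.626 + 51 ≈ 93.85 → 94.
NO₂: 1572.2 ∈ [1133.4, 1658.2] ↔ index [101, 150].
101 + (1572.2−1133.4)·(150−101)/(1658.2−1133.4) = 101 + 438.8·49/524.8 ≈ 141.97, so AQI = 142.
O₃ 0.13756: bracket 0.07555–0.15429 → index 101–150; slope 49/0.07874, offset 0.06201.
AQI = 101 + 49/0.07874·0.06201 ≈ 139.59 ⇒ 140.
Sub-indices: PM10→190, CO→167, PM2.5→94, NO₂→142, O₃→140. Ranked high→low: 190, 167, 142, 140, 94. Second-highest sub-index = 167.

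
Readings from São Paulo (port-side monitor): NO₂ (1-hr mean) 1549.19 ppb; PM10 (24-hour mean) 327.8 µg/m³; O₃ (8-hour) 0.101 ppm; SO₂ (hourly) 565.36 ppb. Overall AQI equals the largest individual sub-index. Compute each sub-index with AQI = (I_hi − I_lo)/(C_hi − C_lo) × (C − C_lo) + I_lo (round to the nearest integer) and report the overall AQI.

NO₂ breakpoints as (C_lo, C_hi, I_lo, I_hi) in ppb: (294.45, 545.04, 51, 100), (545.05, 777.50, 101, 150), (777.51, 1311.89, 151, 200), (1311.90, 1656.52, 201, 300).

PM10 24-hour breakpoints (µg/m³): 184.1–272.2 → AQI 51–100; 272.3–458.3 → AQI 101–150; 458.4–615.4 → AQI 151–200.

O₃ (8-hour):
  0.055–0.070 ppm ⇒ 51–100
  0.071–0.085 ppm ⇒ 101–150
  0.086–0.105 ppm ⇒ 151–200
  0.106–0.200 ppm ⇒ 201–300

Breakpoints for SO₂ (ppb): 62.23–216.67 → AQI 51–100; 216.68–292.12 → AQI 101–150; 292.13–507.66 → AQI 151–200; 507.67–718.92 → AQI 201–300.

269

NO₂: 1549.19 ∈ [1311.90, 1656.52] ↔ index [201, 300].
201 + (1549.19−1311.90)·(300−201)/(1656.52−1311.90) = 201 + 237.29·99/344.62 ≈ 269.17, so AQI = 269.
PM10: 327.8 ∈ [272.3, 458.3] ↔ index [101, 150].
101 + (327.8−272.3)·(150−101)/(458.3−272.3) = 101 + 55.5·49/186.0 ≈ 115.62, so AQI = 116.
O₃ 0.101: bracket 0.086–0.105 → index 151–200; slope 49/0.019, offset 0.015.
AQI = 151 + 49/0.019·0.015 ≈ 189.68 ⇒ 190.
SO₂: 565.36 lies in 507.67–718.92, so I_lo=201, I_hi=300, C_lo=507.67, C_hi=718.92.
(300−201)/(718.92−507.67) × (565.36−507.67) + 201 = 99/211.25 × 57.69 + 201 ≈ 228.04 → 228.
Sub-indices: NO₂→269, PM10→116, O₃→190, SO₂→228. Overall AQI = max = 269; dominant pollutant is NO₂.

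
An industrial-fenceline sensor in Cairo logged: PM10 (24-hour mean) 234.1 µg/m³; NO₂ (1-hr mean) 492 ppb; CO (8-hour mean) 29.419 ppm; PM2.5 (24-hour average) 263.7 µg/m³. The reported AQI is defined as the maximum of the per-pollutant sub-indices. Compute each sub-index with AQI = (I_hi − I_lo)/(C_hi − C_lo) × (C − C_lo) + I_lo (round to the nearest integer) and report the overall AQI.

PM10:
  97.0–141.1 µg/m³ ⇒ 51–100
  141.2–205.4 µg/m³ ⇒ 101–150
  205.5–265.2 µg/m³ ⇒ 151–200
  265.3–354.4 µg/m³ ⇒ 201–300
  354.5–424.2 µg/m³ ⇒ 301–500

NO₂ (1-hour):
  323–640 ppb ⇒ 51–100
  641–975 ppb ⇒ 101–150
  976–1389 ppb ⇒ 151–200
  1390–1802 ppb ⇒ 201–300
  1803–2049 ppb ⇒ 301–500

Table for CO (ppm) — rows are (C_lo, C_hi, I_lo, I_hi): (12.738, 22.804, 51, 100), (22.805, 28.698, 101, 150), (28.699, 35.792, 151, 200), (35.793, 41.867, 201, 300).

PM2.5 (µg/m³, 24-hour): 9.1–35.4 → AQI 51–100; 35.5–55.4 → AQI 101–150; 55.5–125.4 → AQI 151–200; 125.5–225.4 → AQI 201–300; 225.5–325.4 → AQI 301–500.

377

PM10: 234.1 lies in 205.5–265.2, so I_lo=151, I_hi=200, C_lo=205.5, C_hi=265.2.
(200−151)/(265.2−205.5) × (234.1−205.5) + 151 = 49/59.7 × 28.6 + 151 ≈ 174.47 → 174.
NO₂ 492: bracket 323–640 → index 51–100; slope 49/317, offset 169.
AQI = 51 + 49/317·169 ≈ 77.12 ⇒ 77.
CO: 29.419 lies in 28.699–35.792, so I_lo=151, I_hi=200, C_lo=28.699, C_hi=35.792.
(200−151)/(35.792−28.699) × (29.419−28.699) + 151 = 49/7.093 × 0.720 + 151 ≈ 155.97 → 156.
PM2.5: 263.7 lies in 225.5–325.4, so I_lo=301, I_hi=500, C_lo=225.5, C_hi=325.4.
(500−301)/(325.4−225.5) × (263.7−225.5) + 301 = 199/99.9 × 38.2 + 301 ≈ 377.09 → 377.
Sub-indices: PM10→174, NO₂→77, CO→156, PM2.5→377. Overall AQI = max = 377; dominant pollutant is PM2.5.
AQI 377: Hazardous.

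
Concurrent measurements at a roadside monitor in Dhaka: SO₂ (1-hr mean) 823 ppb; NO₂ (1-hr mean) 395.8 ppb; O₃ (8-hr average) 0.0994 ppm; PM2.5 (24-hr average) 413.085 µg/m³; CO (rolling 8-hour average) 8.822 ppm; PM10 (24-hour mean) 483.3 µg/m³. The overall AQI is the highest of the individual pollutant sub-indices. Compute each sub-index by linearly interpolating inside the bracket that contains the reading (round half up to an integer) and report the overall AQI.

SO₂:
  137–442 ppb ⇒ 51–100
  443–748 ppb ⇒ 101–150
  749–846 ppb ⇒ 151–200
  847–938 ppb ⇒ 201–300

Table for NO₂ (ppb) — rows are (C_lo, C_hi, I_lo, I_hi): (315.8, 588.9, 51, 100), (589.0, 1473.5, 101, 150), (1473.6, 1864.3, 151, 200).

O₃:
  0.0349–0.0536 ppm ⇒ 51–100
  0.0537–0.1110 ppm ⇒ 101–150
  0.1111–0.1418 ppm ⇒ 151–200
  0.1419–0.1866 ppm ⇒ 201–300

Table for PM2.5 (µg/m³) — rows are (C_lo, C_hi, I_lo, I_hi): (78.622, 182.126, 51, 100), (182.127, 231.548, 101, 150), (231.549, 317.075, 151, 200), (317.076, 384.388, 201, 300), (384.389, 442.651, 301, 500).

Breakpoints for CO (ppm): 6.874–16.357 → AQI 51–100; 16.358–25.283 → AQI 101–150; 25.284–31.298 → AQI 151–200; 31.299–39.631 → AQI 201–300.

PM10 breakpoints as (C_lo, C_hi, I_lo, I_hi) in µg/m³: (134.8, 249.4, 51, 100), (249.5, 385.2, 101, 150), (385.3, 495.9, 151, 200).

399

SO₂: 823 lies in 749–846, so I_lo=151, I_hi=200, C_lo=749, C_hi=846.
(200−151)/(846−749) × (823−749) + 151 = 49/97 × 74 + 151 ≈ 188.38 → 188.
NO₂ 395.8: bracket 315.8–588.9 → index 51–100; slope 49/273.1, offset 80.0.
AQI = 51 + 49/273.1·80.0 ≈ 65.35 ⇒ 65.
O₃ 0.0994: bracket 0.0537–0.1110 → index 101–150; slope 49/0.0573, offset 0.0457.
AQI = 101 + 49/0.0573·0.0457 ≈ 140.08 ⇒ 140.
PM2.5 413.085: bracket 384.389–442.651 → index 301–500; slope 199/58.262, offset 28.696.
AQI = 301 + 199/58.262·28.696 ≈ 399.01 ⇒ 399.
CO 8.822: bracket 6.874–16.357 → index 51–100; slope 49/9.483, offset 1.948.
AQI = 51 + 49/9.483·1.948 ≈ 61.07 ⇒ 61.
PM10: 483.3 ∈ [385.3, 495.9] ↔ index [151, 200].
151 + (483.3−385.3)·(200−151)/(495.9−385.3) = 151 + 98.0·49/110.6 ≈ 194.42, so AQI = 194.
Sub-indices: SO₂→188, NO₂→65, O₃→140, PM2.5→399, CO→61, PM10→194. Overall AQI = max = 399; dominant pollutant is PM2.5.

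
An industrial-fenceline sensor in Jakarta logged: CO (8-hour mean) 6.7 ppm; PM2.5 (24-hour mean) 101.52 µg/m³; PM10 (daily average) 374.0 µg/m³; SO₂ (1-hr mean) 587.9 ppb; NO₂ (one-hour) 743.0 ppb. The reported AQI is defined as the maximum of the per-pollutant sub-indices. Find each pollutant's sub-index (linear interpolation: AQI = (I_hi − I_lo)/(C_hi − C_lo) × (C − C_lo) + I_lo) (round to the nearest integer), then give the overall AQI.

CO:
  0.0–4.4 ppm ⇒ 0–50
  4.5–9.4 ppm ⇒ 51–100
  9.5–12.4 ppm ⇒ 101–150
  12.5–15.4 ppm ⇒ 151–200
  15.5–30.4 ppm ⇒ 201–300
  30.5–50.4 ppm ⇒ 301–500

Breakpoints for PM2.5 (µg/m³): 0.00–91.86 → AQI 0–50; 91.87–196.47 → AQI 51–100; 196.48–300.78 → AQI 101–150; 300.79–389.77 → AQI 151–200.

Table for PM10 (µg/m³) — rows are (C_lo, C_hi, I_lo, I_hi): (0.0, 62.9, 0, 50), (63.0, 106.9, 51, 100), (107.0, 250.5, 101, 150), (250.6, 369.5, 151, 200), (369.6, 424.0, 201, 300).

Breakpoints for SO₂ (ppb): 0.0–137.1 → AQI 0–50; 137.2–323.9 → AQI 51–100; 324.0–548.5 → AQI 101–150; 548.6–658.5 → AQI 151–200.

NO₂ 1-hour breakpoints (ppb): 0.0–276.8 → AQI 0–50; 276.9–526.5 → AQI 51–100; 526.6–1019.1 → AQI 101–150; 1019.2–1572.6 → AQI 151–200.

CO: 6.7 lies in 4.5–9.4, so I_lo=51, I_hi=100, C_lo=4.5, C_hi=9.4.
(100−51)/(9.4−4.5) × (6.7−4.5) + 51 = 49/4.9 × 2.2 + 51 ≈ 73.00 → 73.
PM2.5: 101.52 ∈ [91.87, 196.47] ↔ index [51, 100].
51 + (101.52−91.87)·(100−51)/(196.47−91.87) = 51 + 9.65·49/104.60 ≈ 55.52, so AQI = 56.
PM10: row 369.6–424.0 (AQI 201–300). (300−201)·(374.0−369.6)/(424.0−369.6) + 201 = 99·4.4/54.4 + 201 ≈ 209.01 → 209.
SO₂: 587.9 lies in 548.6–658.5, so I_lo=151, I_hi=200, C_lo=548.6, C_hi=658.5.
(200−151)/(658.5−548.6) × (587.9−548.6) + 151 = 49/109.9 × 39.3 + 151 ≈ 168.52 → 169.
NO₂: row 526.6–1019.1 (AQI 101–150). (150−101)·(743.0−526.6)/(1019.1−526.6) + 101 = 49·216.4/492.5 + 101 ≈ 122.53 → 123.
Sub-indices: CO→73, PM2.5→56, PM10→209, SO₂→169, NO₂→123. Overall AQI = max = 209; dominant pollutant is PM10.
AQI 209: Very Unhealthy.

209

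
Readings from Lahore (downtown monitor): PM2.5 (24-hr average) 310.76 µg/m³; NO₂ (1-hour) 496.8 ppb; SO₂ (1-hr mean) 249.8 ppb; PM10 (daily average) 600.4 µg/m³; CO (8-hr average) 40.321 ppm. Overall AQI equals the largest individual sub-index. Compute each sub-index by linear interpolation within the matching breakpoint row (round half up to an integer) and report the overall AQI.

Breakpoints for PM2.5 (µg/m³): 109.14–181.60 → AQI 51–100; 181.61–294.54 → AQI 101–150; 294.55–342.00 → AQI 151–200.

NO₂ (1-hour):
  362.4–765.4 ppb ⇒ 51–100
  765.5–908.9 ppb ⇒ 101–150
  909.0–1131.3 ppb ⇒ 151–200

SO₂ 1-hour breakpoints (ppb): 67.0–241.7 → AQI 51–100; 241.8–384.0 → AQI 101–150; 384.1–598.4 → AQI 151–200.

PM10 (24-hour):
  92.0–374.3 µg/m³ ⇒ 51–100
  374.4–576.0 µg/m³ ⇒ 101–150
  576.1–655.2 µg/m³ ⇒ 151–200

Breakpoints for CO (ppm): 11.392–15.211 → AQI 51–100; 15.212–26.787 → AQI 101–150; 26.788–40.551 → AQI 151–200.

PM2.5: 310.76 ∈ [294.55, 342.00] ↔ index [151, 200].
151 + (310.76−294.55)·(200−151)/(342.00−294.55) = 151 + 16.21·49/47.45 ≈ 167.74, so AQI = 168.
NO₂: 496.8 lies in 362.4–765.4, so I_lo=51, I_hi=100, C_lo=362.4, C_hi=765.4.
(100−51)/(765.4−362.4) × (496.8−362.4) + 51 = 49/403.0 × 134.4 + 51 ≈ 67.34 → 67.
SO₂: row 241.8–384.0 (AQI 101–150). (150−101)·(249.8−241.8)/(384.0−241.8) + 101 = 49·8.0/142.2 + 101 ≈ 103.76 → 104.
PM10: 600.4 ∈ [576.1, 655.2] ↔ index [151, 200].
151 + (600.4−576.1)·(200−151)/(655.2−576.1) = 151 + 24.3·49/79.1 ≈ 166.05, so AQI = 166.
CO: 40.321 lies in 26.788–40.551, so I_lo=151, I_hi=200, C_lo=26.788, C_hi=40.551.
(200−151)/(40.551−26.788) × (40.321−26.788) + 151 = 49/13.763 × 13.533 + 151 ≈ 199.18 → 199.
Sub-indices: PM2.5→168, NO₂→67, SO₂→104, PM10→166, CO→199. Overall AQI = max = 199; dominant pollutant is CO.
AQI 199: Unhealthy.

199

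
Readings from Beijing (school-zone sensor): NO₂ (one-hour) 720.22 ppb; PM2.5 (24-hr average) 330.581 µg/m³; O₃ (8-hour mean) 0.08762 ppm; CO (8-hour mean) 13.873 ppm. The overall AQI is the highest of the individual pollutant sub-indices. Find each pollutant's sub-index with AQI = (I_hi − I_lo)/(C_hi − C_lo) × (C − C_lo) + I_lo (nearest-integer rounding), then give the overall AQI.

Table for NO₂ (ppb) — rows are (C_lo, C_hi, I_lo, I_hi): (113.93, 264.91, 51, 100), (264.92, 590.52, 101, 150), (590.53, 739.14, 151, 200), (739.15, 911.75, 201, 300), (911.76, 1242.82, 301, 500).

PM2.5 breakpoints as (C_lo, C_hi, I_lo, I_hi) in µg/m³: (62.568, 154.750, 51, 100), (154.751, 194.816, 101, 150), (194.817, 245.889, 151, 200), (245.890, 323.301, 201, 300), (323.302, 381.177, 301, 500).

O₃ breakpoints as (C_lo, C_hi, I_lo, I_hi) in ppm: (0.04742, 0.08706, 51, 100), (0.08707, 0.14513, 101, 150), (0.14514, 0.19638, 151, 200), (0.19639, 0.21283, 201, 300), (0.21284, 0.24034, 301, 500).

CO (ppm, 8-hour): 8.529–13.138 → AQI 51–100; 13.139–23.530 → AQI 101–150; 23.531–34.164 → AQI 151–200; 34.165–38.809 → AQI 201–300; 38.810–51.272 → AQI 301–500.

326

NO₂ 720.22: bracket 590.53–739.14 → index 151–200; slope 49/148.61, offset 129.69.
AQI = 151 + 49/148.61·129.69 ≈ 193.76 ⇒ 194.
PM2.5: 330.581 ∈ [323.302, 381.177] ↔ index [301, 500].
301 + (330.581−323.302)·(500−301)/(381.177−323.302) = 301 + 7.279·199/57.875 ≈ 326.03, so AQI = 326.
O₃: 0.08762 lies in 0.08707–0.14513, so I_lo=101, I_hi=150, C_lo=0.08707, C_hi=0.14513.
(150−101)/(0.14513−0.08707) × (0.08762−0.08707) + 101 = 49/0.05806 × 0.00055 + 101 ≈ 101.46 → 101.
CO 13.873: bracket 13.139–23.530 → index 101–150; slope 49/10.391, offset 0.734.
AQI = 101 + 49/10.391·0.734 ≈ 104.46 ⇒ 104.
Sub-indices: NO₂→194, PM2.5→326, O₃→101, CO→104. Overall AQI = max = 326; dominant pollutant is PM2.5.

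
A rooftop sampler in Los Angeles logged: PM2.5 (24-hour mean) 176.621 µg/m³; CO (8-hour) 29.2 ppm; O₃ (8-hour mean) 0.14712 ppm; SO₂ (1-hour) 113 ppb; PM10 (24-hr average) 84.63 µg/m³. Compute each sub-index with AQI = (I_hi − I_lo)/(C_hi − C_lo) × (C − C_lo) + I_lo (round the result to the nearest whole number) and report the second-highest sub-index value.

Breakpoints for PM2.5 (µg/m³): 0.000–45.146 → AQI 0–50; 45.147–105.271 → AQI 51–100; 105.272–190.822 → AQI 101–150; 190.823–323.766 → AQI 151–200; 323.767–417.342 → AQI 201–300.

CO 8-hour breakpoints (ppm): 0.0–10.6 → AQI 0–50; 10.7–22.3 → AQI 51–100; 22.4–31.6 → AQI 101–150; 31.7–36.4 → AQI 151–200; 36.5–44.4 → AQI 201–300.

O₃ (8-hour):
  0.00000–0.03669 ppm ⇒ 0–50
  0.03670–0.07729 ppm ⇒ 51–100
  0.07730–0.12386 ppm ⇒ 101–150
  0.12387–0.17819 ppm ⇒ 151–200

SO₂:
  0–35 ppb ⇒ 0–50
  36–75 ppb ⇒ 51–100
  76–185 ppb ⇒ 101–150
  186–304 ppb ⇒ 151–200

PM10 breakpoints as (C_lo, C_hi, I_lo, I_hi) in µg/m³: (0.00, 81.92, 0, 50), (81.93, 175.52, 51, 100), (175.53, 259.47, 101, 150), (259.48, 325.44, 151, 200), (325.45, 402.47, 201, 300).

142

PM2.5 176.621: bracket 105.272–190.822 → index 101–150; slope 49/85.550, offset 71.349.
AQI = 101 + 49/85.550·71.349 ≈ 141.87 ⇒ 142.
CO: row 22.4–31.6 (AQI 101–150). (150−101)·(29.2−22.4)/(31.6−22.4) + 101 = 49·6.8/9.2 + 101 ≈ 137.22 → 137.
O₃: 0.14712 ∈ [0.12387, 0.17819] ↔ index [151, 200].
151 + (0.14712−0.12387)·(200−151)/(0.17819−0.12387) = 151 + 0.02325·49/0.05432 ≈ 171.97, so AQI = 172.
SO₂: 113 lies in 76–185, so I_lo=101, I_hi=150, C_lo=76, C_hi=185.
(150−101)/(185−76) × (113−76) + 101 = 49/109 × 37 + 101 ≈ 117.63 → 118.
PM10: 84.63 ∈ [81.93, 175.52] ↔ index [51, 100].
51 + (84.63−81.93)·(100−51)/(175.52−81.93) = 51 + 2.70·49/93.59 ≈ 52.41, so AQI = 52.
Sub-indices: PM2.5→142, CO→137, O₃→172, SO₂→118, PM10→52. Ranked high→low: 172, 142, 137, 118, 52. Second-highest sub-index = 142.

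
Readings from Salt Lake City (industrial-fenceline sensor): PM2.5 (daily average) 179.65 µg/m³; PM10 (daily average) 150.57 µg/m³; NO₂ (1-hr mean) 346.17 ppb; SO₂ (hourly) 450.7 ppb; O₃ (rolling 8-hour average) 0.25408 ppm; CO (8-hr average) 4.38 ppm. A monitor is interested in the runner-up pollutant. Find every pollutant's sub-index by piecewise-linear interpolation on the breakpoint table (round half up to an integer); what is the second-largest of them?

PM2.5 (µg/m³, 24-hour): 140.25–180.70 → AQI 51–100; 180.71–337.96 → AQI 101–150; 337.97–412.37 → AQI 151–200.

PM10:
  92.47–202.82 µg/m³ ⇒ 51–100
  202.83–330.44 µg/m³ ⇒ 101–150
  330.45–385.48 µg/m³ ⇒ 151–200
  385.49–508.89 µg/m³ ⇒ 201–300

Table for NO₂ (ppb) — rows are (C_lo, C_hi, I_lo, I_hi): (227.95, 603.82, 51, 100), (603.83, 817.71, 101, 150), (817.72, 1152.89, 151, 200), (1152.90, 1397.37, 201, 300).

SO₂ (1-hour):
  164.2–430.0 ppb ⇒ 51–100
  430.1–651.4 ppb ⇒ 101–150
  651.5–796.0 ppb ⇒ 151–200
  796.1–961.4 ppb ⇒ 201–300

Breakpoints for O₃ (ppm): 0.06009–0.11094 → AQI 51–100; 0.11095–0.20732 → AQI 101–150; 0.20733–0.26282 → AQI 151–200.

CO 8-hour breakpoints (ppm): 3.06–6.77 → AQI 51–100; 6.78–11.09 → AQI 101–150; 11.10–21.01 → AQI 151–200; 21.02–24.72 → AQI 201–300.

PM2.5: 179.65 lies in 140.25–180.70, so I_lo=51, I_hi=100, C_lo=140.25, C_hi=180.70.
(100−51)/(180.70−140.25) × (179.65−140.25) + 51 = 49/40.45 × 39.40 + 51 ≈ 98.73 → 99.
PM10: 150.57 lies in 92.47–202.82, so I_lo=51, I_hi=100, C_lo=92.47, C_hi=202.82.
(100−51)/(202.82−92.47) × (150.57−92.47) + 51 = 49/110.35 × 58.10 + 51 ≈ 76.80 → 77.
NO₂: 346.17 lies in 227.95–603.82, so I_lo=51, I_hi=100, C_lo=227.95, C_hi=603.82.
(100−51)/(603.82−227.95) × (346.17−227.95) + 51 = 49/375.87 × 118.22 + 51 ≈ 66.41 → 66.
SO₂ 450.7: bracket 430.1–651.4 → index 101–150; slope 49/221.3, offset 20.6.
AQI = 101 + 49/221.3·20.6 ≈ 105.56 ⇒ 106.
O₃: 0.25408 ∈ [0.20733, 0.26282] ↔ index [151, 200].
151 + (0.25408−0.20733)·(200−151)/(0.26282−0.20733) = 151 + 0.04675·49/0.05549 ≈ 192.28, so AQI = 192.
CO: 4.38 lies in 3.06–6.77, so I_lo=51, I_hi=100, C_lo=3.06, C_hi=6.77.
(100−51)/(6.77−3.06) × (4.38−3.06) + 51 = 49/3.71 × 1.32 + 51 ≈ 68.43 → 68.
Sub-indices: PM2.5→99, PM10→77, NO₂→66, SO₂→106, O₃→192, CO→68. Ranked high→low: 192, 106, 99, 77, 68, 66. Second-highest sub-index = 106.

106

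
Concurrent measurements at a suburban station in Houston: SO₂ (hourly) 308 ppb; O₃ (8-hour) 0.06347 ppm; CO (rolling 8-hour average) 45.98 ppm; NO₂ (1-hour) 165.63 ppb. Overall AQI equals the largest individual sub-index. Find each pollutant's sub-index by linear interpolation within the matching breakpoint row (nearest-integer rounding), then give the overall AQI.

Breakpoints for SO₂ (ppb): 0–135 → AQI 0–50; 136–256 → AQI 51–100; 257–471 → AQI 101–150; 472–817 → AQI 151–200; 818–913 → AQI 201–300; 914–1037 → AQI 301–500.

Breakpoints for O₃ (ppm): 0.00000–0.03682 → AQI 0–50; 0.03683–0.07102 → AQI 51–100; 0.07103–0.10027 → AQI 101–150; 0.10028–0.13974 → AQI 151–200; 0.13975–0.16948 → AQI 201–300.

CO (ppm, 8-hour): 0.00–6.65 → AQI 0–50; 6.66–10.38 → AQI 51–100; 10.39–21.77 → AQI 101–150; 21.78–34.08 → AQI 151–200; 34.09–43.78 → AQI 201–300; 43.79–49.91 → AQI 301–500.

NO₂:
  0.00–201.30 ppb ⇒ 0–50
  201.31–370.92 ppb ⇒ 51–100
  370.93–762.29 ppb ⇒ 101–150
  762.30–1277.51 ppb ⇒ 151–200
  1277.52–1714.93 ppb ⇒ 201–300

SO₂: row 257–471 (AQI 101–150). (150−101)·(308−257)/(471−257) + 101 = 49·51/214 + 101 ≈ 112.68 → 113.
O₃: 0.06347 ∈ [0.03683, 0.07102] ↔ index [51, 100].
51 + (0.06347−0.03683)·(100−51)/(0.07102−0.03683) = 51 + 0.02664·49/0.03419 ≈ 89.18, so AQI = 89.
CO: 45.98 ∈ [43.79, 49.91] ↔ index [301, 500].
301 + (45.98−43.79)·(500−301)/(49.91−43.79) = 301 + 2.19·199/6.12 ≈ 372.21, so AQI = 372.
NO₂: row 0.00–201.30 (AQI 0–50). (50−0)·(165.63−0.00)/(201.30−0.00) + 0 = 50·165.63/201.30 + 0 ≈ 41.14 → 41.
Sub-indices: SO₂→113, O₃→89, CO→372, NO₂→41. Overall AQI = max = 372; dominant pollutant is CO.

372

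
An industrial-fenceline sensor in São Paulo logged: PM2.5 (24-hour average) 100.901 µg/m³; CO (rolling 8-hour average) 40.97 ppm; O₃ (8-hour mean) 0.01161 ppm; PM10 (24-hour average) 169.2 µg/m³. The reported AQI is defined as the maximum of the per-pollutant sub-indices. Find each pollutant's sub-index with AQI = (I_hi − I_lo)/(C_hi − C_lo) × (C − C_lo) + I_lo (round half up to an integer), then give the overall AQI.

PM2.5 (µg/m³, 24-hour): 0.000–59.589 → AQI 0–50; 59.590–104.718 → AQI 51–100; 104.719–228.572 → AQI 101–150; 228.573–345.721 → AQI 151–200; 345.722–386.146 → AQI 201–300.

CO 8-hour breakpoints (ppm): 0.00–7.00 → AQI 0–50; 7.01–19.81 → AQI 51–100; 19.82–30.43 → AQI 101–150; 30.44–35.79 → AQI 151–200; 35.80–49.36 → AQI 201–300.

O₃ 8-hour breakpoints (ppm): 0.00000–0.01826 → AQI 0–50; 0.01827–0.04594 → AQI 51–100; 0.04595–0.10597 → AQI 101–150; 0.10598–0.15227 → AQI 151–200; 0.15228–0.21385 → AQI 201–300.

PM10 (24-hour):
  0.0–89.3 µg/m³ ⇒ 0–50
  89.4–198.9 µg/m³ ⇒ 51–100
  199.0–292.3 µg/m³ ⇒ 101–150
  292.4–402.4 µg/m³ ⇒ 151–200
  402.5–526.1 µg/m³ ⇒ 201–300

239

PM2.5: row 59.590–104.718 (AQI 51–100). (100−51)·(100.901−59.590)/(104.718−59.590) + 51 = 49·41.311/45.128 + 51 ≈ 95.86 → 96.
CO 40.97: bracket 35.80–49.36 → index 201–300; slope 99/13.56, offset 5.17.
AQI = 201 + 99/13.56·5.17 ≈ 238.75 ⇒ 239.
O₃ 0.01161: bracket 0.00000–0.01826 → index 0–50; slope 50/0.01826, offset 0.01161.
AQI = 0 + 50/0.01826·0.01161 ≈ 31.79 ⇒ 32.
PM10: 169.2 ∈ [89.4, 198.9] ↔ index [51, 100].
51 + (169.2−89.4)·(100−51)/(198.9−89.4) = 51 + 79.8·49/109.5 ≈ 86.71, so AQI = 87.
Sub-indices: PM2.5→96, CO→239, O₃→32, PM10→87. Overall AQI = max = 239; dominant pollutant is CO.
AQI 239: Very Unhealthy.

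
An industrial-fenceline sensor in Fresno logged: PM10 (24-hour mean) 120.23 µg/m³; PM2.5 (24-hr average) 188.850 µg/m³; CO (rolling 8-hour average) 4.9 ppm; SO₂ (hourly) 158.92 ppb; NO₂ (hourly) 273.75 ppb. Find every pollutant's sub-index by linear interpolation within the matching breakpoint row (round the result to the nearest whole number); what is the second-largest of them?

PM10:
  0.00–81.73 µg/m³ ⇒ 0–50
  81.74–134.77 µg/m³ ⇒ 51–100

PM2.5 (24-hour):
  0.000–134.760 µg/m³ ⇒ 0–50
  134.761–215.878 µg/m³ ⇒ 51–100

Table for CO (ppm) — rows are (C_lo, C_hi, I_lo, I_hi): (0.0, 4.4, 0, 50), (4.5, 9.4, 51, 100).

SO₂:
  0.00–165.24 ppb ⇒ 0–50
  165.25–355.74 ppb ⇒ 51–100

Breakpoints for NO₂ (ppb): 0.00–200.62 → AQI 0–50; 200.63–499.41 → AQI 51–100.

PM10: 120.23 ∈ [81.74, 134.77] ↔ index [51, 100].
51 + (120.23−81.74)·(100−51)/(134.77−81.74) = 51 + 38.49·49/53.03 ≈ 86.56, so AQI = 87.
PM2.5: row 134.761–215.878 (AQI 51–100). (100−51)·(188.850−134.761)/(215.878−134.761) + 51 = 49·54.089/81.117 + 51 ≈ 83.67 → 84.
CO: 4.9 ∈ [4.5, 9.4] ↔ index [51, 100].
51 + (4.9−4.5)·(100−51)/(9.4−4.5) = 51 + 0.4·49/4.9 ≈ 55.00, so AQI = 55.
SO₂: row 0.00–165.24 (AQI 0–50). (50−0)·(158.92−0.00)/(165.24−0.00) + 0 = 50·158.92/165.24 + 0 ≈ 48.09 → 48.
NO₂: 273.75 ∈ [200.63, 499.41] ↔ index [51, 100].
51 + (273.75−200.63)·(100−51)/(499.41−200.63) = 51 + 73.12·49/298.78 ≈ 62.99, so AQI = 63.
Sub-indices: PM10→87, PM2.5→84, CO→55, SO₂→48, NO₂→63. Ranked high→low: 87, 84, 63, 55, 48. Second-highest sub-index = 84.

84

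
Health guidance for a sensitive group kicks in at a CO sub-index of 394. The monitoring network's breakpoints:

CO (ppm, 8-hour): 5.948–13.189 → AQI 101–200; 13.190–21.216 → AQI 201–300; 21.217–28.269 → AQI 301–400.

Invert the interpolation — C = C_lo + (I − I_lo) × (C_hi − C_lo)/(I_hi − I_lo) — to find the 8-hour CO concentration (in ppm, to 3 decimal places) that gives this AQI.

AQI 394 lies in the 301–400 band, which corresponds to 21.217–28.269 ppm.
C = 21.217 + (394−301)×(28.269−21.217)/(400−301) = 21.217 + 93×7.052/99 ≈ 27.84161 ppm → 27.842 ppm to 3 dp.

27.842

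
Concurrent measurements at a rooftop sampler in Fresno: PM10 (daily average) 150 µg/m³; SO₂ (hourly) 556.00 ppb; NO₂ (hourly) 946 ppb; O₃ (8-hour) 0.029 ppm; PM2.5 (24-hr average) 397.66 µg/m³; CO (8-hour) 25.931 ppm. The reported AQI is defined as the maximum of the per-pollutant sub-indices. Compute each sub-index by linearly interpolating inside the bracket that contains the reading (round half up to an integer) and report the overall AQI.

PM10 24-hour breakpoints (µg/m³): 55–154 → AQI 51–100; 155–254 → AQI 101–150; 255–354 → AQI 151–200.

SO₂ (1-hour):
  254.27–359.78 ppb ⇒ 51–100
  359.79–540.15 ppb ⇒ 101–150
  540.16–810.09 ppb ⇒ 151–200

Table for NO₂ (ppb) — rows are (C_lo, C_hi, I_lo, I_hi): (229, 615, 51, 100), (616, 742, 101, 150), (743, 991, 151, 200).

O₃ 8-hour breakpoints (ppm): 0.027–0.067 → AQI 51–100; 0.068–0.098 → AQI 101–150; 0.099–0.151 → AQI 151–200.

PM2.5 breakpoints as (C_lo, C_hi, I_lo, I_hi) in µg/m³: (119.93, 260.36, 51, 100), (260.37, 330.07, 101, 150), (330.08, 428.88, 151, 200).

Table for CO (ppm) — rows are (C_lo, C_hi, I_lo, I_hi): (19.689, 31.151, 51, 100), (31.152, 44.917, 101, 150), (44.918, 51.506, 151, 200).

PM10: 150 ∈ [55, 154] ↔ index [51, 100].
51 + (150−55)·(100−51)/(154−55) = 51 + 95·49/99 ≈ 98.02, so AQI = 98.
SO₂ 556.00: bracket 540.16–810.09 → index 151–200; slope 49/269.93, offset 15.84.
AQI = 151 + 49/269.93·15.84 ≈ 153.88 ⇒ 154.
NO₂: row 743–991 (AQI 151–200). (200−151)·(946−743)/(991−743) + 151 = 49·203/248 + 151 ≈ 191.11 → 191.
O₃: 0.029 lies in 0.027–0.067, so I_lo=51, I_hi=100, C_lo=0.027, C_hi=0.067.
(100−51)/(0.067−0.027) × (0.029−0.027) + 51 = 49/0.040 × 0.002 + 51 ≈ 53.45 → 53.
PM2.5 397.66: bracket 330.08–428.88 → index 151–200; slope 49/98.80, offset 67.58.
AQI = 151 + 49/98.80·67.58 ≈ 184.52 ⇒ 185.
CO 25.931: bracket 19.689–31.151 → index 51–100; slope 49/11.462, offset 6.242.
AQI = 51 + 49/11.462·6.242 ≈ 77.68 ⇒ 78.
Sub-indices: PM10→98, SO₂→154, NO₂→191, O₃→53, PM2.5→185, CO→78. Overall AQI = max = 191; dominant pollutant is NO₂.

191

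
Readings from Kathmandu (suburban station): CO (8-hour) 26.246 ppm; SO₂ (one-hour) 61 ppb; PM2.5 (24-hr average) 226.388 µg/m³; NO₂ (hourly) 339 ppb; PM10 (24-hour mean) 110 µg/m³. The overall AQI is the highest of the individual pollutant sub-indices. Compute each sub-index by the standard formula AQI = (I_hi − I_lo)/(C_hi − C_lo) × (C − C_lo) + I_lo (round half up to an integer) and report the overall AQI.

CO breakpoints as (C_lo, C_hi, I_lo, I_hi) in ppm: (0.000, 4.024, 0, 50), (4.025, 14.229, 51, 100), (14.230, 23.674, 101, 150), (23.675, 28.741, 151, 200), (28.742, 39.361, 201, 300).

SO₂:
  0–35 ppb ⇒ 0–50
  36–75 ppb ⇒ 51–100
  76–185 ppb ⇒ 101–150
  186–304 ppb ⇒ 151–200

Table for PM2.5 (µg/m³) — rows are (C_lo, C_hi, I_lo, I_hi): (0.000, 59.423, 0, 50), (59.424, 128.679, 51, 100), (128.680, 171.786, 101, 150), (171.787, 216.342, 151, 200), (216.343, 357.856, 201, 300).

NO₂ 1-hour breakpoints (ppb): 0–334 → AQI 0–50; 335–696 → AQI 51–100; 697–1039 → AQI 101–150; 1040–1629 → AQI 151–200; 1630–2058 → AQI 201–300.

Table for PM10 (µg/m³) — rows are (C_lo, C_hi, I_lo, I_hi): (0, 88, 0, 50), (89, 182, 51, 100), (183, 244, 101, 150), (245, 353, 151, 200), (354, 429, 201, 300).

CO: 26.246 lies in 23.675–28.741, so I_lo=151, I_hi=200, C_lo=23.675, C_hi=28.741.
(200−151)/(28.741−23.675) × (26.246−23.675) + 151 = 49/5.066 × 2.571 + 151 ≈ 175.87 → 176.
SO₂: row 36–75 (AQI 51–100). (100−51)·(61−36)/(75−36) + 51 = 49·25/39 + 51 ≈ 82.41 → 82.
PM2.5: row 216.343–357.856 (AQI 201–300). (300−201)·(226.388−216.343)/(357.856−216.343) + 201 = 99·10.045/141.513 + 201 ≈ 208.03 → 208.
NO₂: row 335–696 (AQI 51–100). (100−51)·(339−335)/(696−335) + 51 = 49·4/361 + 51 ≈ 51.54 → 52.
PM10 110: bracket 89–182 → index 51–100; slope 49/93, offset 21.
AQI = 51 + 49/93·21 ≈ 62.06 ⇒ 62.
Sub-indices: CO→176, SO₂→82, PM2.5→208, NO₂→52, PM10→62. Overall AQI = max = 208; dominant pollutant is PM2.5.
AQI 208: Very Unhealthy.

208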